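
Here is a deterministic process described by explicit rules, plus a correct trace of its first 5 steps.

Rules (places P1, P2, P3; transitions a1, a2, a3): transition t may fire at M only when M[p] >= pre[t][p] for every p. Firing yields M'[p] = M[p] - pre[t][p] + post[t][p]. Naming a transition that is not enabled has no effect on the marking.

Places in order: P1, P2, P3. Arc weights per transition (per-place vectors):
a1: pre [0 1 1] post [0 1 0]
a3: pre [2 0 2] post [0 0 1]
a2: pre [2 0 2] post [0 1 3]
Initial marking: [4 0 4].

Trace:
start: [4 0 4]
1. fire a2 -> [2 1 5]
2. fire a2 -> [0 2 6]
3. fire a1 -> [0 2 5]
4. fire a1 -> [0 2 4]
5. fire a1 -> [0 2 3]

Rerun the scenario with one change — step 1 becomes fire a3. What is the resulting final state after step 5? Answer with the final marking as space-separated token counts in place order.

0 1 1

(re-executing from step 1 with the substitution; state before step 1: [4 0 4])
1. fire a3 -> [2 0 3]
2. fire a2 -> [0 1 4]
3. fire a1 -> [0 1 3]
4. fire a1 -> [0 1 2]
5. fire a1 -> [0 1 1]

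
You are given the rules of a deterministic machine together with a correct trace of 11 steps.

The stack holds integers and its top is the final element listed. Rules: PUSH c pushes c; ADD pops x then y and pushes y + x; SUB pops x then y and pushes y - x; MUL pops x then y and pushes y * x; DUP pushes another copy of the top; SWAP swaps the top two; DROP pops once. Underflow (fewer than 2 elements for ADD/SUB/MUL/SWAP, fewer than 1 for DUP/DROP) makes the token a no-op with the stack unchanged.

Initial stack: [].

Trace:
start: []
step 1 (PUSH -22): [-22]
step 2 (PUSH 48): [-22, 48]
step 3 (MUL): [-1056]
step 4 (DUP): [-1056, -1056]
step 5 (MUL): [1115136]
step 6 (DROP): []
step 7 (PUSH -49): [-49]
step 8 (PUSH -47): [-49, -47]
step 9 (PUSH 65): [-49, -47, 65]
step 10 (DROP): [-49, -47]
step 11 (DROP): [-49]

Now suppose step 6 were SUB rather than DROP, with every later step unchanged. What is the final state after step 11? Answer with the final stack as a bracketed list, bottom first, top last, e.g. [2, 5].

(re-executing from step 6 with the substitution; state before step 6: [1115136])
step 6 (SUB): [1115136]
step 7 (PUSH -49): [1115136, -49]
step 8 (PUSH -47): [1115136, -49, -47]
step 9 (PUSH 65): [1115136, -49, -47, 65]
step 10 (DROP): [1115136, -49, -47]
step 11 (DROP): [1115136, -49]

[1115136, -49]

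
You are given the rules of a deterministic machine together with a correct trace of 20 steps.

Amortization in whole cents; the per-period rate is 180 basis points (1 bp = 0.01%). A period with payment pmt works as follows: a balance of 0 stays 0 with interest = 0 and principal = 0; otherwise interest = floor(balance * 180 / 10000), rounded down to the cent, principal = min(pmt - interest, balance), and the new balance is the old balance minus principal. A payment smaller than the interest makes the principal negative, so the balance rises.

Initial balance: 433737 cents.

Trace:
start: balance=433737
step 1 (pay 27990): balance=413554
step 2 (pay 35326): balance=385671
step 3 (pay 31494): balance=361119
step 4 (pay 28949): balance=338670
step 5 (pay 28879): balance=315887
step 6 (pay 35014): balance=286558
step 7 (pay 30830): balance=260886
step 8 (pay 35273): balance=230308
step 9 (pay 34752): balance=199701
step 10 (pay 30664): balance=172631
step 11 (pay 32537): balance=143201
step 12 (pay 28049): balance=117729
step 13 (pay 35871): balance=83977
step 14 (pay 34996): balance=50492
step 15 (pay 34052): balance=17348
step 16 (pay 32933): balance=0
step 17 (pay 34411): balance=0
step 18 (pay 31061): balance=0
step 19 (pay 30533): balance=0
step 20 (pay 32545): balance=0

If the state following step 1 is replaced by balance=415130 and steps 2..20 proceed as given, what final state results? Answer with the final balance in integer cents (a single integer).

0

state after step 1 := balance=415130
step 2 (pay 35326): balance=387276
step 3 (pay 31494): balance=362752
step 4 (pay 28949): balance=340332
step 5 (pay 28879): balance=317578
step 6 (pay 35014): balance=288280
step 7 (pay 30830): balance=262639
step 8 (pay 35273): balance=232093
step 9 (pay 34752): balance=201518
step 10 (pay 30664): balance=174481
step 11 (pay 32537): balance=145084
step 12 (pay 28049): balance=119646
step 13 (pay 35871): balance=85928
step 14 (pay 34996): balance=52478
step 15 (pay 34052): balance=19370
step 16 (pay 32933): balance=0
step 17 (pay 34411): balance=0
step 18 (pay 31061): balance=0
step 19 (pay 30533): balance=0
step 20 (pay 32545): balance=0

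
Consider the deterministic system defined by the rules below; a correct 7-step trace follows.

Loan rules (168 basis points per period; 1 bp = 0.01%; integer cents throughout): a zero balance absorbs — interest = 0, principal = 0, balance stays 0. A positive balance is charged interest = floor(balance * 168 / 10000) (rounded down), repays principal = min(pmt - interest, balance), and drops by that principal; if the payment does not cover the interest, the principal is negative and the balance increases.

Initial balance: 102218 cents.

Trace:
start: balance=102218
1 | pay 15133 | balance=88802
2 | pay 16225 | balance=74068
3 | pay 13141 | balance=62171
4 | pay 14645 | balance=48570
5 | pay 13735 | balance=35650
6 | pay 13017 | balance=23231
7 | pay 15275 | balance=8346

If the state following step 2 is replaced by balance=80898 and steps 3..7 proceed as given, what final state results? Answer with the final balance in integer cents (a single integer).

state after step 2 := balance=80898
3 | pay 13141 | balance=69116
4 | pay 14645 | balance=55632
5 | pay 13735 | balance=42831
6 | pay 13017 | balance=30533
7 | pay 15275 | balance=15770

15770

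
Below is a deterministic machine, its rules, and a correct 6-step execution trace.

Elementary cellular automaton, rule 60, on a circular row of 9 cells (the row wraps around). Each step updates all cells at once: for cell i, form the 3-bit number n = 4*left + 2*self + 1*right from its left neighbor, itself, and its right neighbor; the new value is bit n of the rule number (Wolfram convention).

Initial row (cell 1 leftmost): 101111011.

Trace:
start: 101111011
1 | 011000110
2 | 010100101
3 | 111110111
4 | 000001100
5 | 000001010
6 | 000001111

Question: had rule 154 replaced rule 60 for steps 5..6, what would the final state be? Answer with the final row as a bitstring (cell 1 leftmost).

(re-executing steps 5..6 under rule 154; state before step 5: 000001100)
5 | 000011010
6 | 000110001

000110001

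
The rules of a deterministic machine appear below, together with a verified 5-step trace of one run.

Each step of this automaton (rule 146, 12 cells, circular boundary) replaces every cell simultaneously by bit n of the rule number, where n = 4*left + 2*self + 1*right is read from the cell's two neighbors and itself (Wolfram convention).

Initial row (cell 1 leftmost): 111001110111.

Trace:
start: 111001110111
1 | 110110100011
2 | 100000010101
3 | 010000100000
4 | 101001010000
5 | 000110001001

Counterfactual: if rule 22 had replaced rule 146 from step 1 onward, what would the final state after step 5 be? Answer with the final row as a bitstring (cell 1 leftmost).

(re-executing steps 1..5 under rule 22; state before step 1: 111001110111)
1 | 000110000000
2 | 001001000000
3 | 011111100000
4 | 100000010000
5 | 110000111001

110000111001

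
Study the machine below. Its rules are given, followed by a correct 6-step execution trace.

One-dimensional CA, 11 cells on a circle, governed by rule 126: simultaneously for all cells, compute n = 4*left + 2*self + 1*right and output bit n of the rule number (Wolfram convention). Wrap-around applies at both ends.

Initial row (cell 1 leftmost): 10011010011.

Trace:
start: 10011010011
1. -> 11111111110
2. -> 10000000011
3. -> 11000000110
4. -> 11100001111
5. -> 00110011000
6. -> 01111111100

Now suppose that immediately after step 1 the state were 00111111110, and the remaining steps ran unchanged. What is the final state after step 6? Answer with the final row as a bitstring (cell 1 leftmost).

state after step 1 := 00111111110
2. -> 01100000011
3. -> 11110000111
4. -> 00011001100
5. -> 00111111110
6. -> 01100000011

01100000011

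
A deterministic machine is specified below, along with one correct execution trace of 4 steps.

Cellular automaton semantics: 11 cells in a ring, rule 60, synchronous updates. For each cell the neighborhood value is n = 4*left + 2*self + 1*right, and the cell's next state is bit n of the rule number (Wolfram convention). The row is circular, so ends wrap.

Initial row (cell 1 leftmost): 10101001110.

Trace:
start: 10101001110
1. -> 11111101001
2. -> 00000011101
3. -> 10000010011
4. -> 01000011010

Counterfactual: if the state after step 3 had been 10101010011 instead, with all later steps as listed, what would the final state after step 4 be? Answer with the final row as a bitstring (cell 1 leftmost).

01111111010

state after step 3 := 10101010011
4. -> 01111111010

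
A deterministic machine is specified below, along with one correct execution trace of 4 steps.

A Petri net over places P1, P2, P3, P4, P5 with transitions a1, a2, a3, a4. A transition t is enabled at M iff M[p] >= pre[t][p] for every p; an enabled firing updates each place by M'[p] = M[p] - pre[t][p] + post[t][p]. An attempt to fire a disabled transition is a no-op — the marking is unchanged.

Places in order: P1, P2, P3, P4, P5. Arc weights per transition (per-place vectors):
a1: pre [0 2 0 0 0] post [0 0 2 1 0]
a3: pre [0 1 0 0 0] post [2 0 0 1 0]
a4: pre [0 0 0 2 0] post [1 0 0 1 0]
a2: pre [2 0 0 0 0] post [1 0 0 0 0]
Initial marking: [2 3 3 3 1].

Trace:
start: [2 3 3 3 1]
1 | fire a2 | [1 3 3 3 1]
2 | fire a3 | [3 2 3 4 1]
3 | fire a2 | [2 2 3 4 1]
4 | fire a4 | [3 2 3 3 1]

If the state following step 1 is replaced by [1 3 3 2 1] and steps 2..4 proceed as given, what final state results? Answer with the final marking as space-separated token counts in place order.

state after step 1 := [1 3 3 2 1]
2 | fire a3 | [3 2 3 3 1]
3 | fire a2 | [2 2 3 3 1]
4 | fire a4 | [3 2 3 2 1]

3 2 3 2 1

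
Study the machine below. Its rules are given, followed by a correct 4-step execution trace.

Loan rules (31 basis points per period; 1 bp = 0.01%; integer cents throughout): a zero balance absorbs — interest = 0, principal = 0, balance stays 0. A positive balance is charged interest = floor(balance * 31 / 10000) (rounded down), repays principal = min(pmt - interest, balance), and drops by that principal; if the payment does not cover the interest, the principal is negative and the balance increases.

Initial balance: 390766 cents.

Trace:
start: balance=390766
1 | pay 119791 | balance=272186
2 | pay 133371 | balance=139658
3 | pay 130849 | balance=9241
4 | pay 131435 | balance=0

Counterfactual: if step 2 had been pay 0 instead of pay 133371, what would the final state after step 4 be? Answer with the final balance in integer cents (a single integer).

(re-executing from step 2 with the substitution; state before step 2: balance=272186)
2 | pay 0 | balance=273029
3 | pay 130849 | balance=143026
4 | pay 131435 | balance=12034

12034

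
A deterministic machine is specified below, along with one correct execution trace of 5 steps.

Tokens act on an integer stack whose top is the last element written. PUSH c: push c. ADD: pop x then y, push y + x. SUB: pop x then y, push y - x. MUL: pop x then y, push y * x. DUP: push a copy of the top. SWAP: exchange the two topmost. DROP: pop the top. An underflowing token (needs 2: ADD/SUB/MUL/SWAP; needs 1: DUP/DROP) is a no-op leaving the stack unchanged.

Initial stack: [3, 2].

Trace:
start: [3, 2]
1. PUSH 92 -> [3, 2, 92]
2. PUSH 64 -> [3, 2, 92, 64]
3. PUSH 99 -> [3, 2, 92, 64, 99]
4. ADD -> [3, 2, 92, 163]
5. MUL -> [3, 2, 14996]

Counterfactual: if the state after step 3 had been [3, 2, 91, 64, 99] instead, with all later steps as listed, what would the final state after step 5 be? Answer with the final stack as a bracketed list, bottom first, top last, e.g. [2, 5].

[3, 2, 14833]

state after step 3 := [3, 2, 91, 64, 99]
4. ADD -> [3, 2, 91, 163]
5. MUL -> [3, 2, 14833]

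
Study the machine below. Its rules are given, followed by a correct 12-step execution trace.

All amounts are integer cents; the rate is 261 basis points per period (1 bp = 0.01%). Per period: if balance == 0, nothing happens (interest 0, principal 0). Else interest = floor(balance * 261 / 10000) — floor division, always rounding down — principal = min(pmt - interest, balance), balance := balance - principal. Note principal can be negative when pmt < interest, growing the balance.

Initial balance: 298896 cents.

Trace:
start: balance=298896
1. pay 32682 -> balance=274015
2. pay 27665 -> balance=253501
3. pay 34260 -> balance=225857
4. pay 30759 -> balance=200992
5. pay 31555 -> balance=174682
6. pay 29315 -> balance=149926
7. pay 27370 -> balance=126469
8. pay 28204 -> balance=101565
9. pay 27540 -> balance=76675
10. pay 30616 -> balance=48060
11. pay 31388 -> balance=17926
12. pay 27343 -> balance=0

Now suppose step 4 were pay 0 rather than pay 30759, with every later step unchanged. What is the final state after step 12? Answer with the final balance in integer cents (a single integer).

(re-executing from step 4 with the substitution; state before step 4: balance=225857)
4. pay 0 -> balance=231751
5. pay 31555 -> balance=206244
6. pay 29315 -> balance=182311
7. pay 27370 -> balance=159699
8. pay 28204 -> balance=135663
9. pay 27540 -> balance=111663
10. pay 30616 -> balance=83961
11. pay 31388 -> balance=54764
12. pay 27343 -> balance=28850

28850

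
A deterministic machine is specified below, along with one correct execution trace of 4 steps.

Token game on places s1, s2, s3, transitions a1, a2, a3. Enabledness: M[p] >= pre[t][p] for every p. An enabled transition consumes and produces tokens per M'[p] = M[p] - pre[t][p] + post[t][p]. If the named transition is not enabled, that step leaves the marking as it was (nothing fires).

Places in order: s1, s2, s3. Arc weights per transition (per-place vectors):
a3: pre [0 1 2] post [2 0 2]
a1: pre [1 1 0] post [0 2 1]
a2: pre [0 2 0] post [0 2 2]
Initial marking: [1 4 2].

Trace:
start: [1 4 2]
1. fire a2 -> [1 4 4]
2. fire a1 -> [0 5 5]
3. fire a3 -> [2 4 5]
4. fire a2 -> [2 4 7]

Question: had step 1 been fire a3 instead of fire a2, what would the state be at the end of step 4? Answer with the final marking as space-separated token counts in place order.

4 3 5

(re-executing from step 1 with the substitution; state before step 1: [1 4 2])
1. fire a3 -> [3 3 2]
2. fire a1 -> [2 4 3]
3. fire a3 -> [4 3 3]
4. fire a2 -> [4 3 5]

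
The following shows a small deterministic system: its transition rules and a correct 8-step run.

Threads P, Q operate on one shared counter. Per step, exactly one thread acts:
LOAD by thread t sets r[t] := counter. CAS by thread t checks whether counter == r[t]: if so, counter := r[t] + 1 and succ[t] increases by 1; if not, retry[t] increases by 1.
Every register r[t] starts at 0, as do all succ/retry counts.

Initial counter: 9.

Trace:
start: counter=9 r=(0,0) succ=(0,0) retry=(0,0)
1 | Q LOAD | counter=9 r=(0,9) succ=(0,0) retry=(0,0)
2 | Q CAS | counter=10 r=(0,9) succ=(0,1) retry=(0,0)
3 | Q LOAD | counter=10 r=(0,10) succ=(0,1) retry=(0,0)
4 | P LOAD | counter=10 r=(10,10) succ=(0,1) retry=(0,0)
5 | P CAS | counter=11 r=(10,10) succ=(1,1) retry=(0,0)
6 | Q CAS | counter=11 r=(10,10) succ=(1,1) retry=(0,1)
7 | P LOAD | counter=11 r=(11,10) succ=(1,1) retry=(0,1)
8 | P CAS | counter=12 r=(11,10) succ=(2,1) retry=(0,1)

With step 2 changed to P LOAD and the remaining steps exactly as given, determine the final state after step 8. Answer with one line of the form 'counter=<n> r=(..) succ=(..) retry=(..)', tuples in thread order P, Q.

(re-executing from step 2 with the substitution; state before step 2: counter=9 r=(0,9) succ=(0,0) retry=(0,0))
2 | P LOAD | counter=9 r=(9,9) succ=(0,0) retry=(0,0)
3 | Q LOAD | counter=9 r=(9,9) succ=(0,0) retry=(0,0)
4 | P LOAD | counter=9 r=(9,9) succ=(0,0) retry=(0,0)
5 | P CAS | counter=10 r=(9,9) succ=(1,0) retry=(0,0)
6 | Q CAS | counter=10 r=(9,9) succ=(1,0) retry=(0,1)
7 | P LOAD | counter=10 r=(10,9) succ=(1,0) retry=(0,1)
8 | P CAS | counter=11 r=(10,9) succ=(2,0) retry=(0,1)

counter=11 r=(10,9) succ=(2,0) retry=(0,1)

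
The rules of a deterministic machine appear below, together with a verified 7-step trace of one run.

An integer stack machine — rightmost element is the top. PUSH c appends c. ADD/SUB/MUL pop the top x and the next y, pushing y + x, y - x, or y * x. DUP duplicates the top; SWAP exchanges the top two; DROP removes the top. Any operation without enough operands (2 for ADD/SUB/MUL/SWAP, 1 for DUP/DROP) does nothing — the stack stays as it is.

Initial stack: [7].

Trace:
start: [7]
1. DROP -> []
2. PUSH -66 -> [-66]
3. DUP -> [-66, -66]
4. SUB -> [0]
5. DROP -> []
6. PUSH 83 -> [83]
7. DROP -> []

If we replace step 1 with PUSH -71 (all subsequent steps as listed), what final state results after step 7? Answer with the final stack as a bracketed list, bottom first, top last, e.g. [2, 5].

[7, -71]

(re-executing from step 1 with the substitution; state before step 1: [7])
1. PUSH -71 -> [7, -71]
2. PUSH -66 -> [7, -71, -66]
3. DUP -> [7, -71, -66, -66]
4. SUB -> [7, -71, 0]
5. DROP -> [7, -71]
6. PUSH 83 -> [7, -71, 83]
7. DROP -> [7, -71]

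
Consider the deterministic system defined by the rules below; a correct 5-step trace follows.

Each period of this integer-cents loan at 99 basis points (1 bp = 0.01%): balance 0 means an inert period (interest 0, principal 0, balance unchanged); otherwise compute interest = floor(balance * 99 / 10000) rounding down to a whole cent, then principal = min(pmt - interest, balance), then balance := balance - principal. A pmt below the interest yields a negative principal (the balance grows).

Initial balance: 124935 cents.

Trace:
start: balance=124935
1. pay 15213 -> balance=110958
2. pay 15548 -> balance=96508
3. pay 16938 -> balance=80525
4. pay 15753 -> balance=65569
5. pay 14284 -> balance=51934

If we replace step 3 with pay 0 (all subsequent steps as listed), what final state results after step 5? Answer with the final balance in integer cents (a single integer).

(re-executing from step 3 with the substitution; state before step 3: balance=96508)
3. pay 0 -> balance=97463
4. pay 15753 -> balance=82674
5. pay 14284 -> balance=69208

69208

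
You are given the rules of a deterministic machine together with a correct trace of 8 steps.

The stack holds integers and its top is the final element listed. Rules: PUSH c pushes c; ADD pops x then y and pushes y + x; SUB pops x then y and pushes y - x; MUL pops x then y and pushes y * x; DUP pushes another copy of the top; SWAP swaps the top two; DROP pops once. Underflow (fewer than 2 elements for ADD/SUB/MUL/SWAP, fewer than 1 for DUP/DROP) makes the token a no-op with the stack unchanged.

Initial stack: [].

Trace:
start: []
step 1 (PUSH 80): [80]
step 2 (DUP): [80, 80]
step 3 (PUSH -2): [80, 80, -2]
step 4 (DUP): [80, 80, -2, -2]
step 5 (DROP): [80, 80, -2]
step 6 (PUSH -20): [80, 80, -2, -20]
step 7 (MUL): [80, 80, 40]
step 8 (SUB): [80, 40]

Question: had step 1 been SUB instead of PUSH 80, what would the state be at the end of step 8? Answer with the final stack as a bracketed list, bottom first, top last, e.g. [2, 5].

(re-executing from step 1 with the substitution; state before step 1: [])
step 1 (SUB): []
step 2 (DUP): []
step 3 (PUSH -2): [-2]
step 4 (DUP): [-2, -2]
step 5 (DROP): [-2]
step 6 (PUSH -20): [-2, -20]
step 7 (MUL): [40]
step 8 (SUB): [40]

[40]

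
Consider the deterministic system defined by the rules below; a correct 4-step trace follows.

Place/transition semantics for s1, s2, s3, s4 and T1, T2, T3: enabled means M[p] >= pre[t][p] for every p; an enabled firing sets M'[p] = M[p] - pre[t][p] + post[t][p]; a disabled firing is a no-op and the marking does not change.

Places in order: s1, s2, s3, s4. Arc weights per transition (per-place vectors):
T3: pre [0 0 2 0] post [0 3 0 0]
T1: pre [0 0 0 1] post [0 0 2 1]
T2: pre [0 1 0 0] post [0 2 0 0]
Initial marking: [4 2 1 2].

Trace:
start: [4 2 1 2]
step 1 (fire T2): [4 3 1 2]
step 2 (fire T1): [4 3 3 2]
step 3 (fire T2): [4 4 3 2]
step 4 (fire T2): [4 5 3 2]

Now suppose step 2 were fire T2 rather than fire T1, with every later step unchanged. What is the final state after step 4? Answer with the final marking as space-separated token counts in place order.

4 6 1 2

(re-executing from step 2 with the substitution; state before step 2: [4 3 1 2])
step 2 (fire T2): [4 4 1 2]
step 3 (fire T2): [4 5 1 2]
step 4 (fire T2): [4 6 1 2]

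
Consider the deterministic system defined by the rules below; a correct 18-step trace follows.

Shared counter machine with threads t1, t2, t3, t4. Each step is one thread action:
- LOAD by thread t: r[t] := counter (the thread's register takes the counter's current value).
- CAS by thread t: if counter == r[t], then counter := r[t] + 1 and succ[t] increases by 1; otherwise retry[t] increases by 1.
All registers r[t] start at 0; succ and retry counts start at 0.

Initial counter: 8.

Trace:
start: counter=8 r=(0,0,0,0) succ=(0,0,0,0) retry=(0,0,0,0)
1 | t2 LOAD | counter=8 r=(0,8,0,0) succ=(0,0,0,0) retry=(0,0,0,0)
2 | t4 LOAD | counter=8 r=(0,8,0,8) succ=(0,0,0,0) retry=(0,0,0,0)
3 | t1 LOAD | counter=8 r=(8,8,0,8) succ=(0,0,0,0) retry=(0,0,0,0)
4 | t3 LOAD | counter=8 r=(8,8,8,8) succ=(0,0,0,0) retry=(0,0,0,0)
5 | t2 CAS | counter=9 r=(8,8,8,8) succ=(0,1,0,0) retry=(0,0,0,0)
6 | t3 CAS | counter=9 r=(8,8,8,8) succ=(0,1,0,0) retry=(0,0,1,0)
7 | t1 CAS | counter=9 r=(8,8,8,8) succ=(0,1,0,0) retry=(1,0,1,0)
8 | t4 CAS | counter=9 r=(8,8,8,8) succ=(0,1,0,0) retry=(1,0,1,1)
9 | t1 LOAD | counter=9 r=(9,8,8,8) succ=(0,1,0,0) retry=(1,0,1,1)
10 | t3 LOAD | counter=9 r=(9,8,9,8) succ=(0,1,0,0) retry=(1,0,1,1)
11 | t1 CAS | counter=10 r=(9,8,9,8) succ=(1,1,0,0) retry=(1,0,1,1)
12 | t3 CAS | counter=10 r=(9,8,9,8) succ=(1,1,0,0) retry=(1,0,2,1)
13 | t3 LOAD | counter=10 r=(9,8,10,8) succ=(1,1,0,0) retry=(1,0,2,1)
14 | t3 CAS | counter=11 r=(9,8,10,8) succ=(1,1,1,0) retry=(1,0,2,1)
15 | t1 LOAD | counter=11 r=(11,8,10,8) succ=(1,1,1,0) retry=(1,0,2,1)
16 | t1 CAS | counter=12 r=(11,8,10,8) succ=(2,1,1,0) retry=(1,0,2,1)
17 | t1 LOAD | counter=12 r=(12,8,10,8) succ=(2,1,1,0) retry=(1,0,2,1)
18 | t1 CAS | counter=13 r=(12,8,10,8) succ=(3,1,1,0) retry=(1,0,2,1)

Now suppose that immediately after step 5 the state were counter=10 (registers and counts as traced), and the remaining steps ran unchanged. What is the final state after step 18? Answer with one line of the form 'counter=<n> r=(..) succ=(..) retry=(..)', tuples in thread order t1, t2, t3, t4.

state after step 5 := counter=10 r=(8,8,8,8) succ=(0,1,0,0) retry=(0,0,0,0)
6 | t3 CAS | counter=10 r=(8,8,8,8) succ=(0,1,0,0) retry=(0,0,1,0)
7 | t1 CAS | counter=10 r=(8,8,8,8) succ=(0,1,0,0) retry=(1,0,1,0)
8 | t4 CAS | counter=10 r=(8,8,8,8) succ=(0,1,0,0) retry=(1,0,1,1)
9 | t1 LOAD | counter=10 r=(10,8,8,8) succ=(0,1,0,0) retry=(1,0,1,1)
10 | t3 LOAD | counter=10 r=(10,8,10,8) succ=(0,1,0,0) retry=(1,0,1,1)
11 | t1 CAS | counter=11 r=(10,8,10,8) succ=(1,1,0,0) retry=(1,0,1,1)
12 | t3 CAS | counter=11 r=(10,8,10,8) succ=(1,1,0,0) retry=(1,0,2,1)
13 | t3 LOAD | counter=11 r=(10,8,11,8) succ=(1,1,0,0) retry=(1,0,2,1)
14 | t3 CAS | counter=12 r=(10,8,11,8) succ=(1,1,1,0) retry=(1,0,2,1)
15 | t1 LOAD | counter=12 r=(12,8,11,8) succ=(1,1,1,0) retry=(1,0,2,1)
16 | t1 CAS | counter=13 r=(12,8,11,8) succ=(2,1,1,0) retry=(1,0,2,1)
17 | t1 LOAD | counter=13 r=(13,8,11,8) succ=(2,1,1,0) retry=(1,0,2,1)
18 | t1 CAS | counter=14 r=(13,8,11,8) succ=(3,1,1,0) retry=(1,0,2,1)

counter=14 r=(13,8,11,8) succ=(3,1,1,0) retry=(1,0,2,1)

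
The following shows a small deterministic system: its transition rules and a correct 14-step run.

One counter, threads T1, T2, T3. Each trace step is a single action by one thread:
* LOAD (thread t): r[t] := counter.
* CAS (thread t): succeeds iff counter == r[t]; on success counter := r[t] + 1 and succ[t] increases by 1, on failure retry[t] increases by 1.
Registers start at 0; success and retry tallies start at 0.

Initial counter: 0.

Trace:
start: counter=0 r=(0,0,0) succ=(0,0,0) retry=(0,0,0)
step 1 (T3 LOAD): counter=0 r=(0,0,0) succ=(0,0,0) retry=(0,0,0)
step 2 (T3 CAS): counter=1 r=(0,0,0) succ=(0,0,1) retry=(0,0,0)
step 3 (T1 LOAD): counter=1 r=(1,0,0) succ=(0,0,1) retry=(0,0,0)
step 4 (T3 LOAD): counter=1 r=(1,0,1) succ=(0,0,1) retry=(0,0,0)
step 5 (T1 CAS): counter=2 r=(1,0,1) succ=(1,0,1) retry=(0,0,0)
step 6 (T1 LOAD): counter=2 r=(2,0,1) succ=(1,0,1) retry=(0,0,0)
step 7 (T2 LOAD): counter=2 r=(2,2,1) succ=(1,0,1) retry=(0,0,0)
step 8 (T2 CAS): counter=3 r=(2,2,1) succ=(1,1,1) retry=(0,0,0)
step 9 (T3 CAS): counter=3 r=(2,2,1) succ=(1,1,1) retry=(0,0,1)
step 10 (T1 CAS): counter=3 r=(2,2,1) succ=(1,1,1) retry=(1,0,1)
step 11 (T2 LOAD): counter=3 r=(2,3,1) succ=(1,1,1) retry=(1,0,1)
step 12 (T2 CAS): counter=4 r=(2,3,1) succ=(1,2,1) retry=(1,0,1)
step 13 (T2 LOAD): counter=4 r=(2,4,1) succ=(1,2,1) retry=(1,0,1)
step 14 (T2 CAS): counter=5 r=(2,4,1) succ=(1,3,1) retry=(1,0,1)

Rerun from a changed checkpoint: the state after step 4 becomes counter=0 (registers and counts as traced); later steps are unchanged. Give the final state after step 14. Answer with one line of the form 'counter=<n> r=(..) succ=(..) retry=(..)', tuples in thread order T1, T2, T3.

counter=4 r=(0,3,1) succ=(0,3,2) retry=(2,0,0)

state after step 4 := counter=0 r=(1,0,1) succ=(0,0,1) retry=(0,0,0)
step 5 (T1 CAS): counter=0 r=(1,0,1) succ=(0,0,1) retry=(1,0,0)
step 6 (T1 LOAD): counter=0 r=(0,0,1) succ=(0,0,1) retry=(1,0,0)
step 7 (T2 LOAD): counter=0 r=(0,0,1) succ=(0,0,1) retry=(1,0,0)
step 8 (T2 CAS): counter=1 r=(0,0,1) succ=(0,1,1) retry=(1,0,0)
step 9 (T3 CAS): counter=2 r=(0,0,1) succ=(0,1,2) retry=(1,0,0)
step 10 (T1 CAS): counter=2 r=(0,0,1) succ=(0,1,2) retry=(2,0,0)
step 11 (T2 LOAD): counter=2 r=(0,2,1) succ=(0,1,2) retry=(2,0,0)
step 12 (T2 CAS): counter=3 r=(0,2,1) succ=(0,2,2) retry=(2,0,0)
step 13 (T2 LOAD): counter=3 r=(0,3,1) succ=(0,2,2) retry=(2,0,0)
step 14 (T2 CAS): counter=4 r=(0,3,1) succ=(0,3,2) retry=(2,0,0)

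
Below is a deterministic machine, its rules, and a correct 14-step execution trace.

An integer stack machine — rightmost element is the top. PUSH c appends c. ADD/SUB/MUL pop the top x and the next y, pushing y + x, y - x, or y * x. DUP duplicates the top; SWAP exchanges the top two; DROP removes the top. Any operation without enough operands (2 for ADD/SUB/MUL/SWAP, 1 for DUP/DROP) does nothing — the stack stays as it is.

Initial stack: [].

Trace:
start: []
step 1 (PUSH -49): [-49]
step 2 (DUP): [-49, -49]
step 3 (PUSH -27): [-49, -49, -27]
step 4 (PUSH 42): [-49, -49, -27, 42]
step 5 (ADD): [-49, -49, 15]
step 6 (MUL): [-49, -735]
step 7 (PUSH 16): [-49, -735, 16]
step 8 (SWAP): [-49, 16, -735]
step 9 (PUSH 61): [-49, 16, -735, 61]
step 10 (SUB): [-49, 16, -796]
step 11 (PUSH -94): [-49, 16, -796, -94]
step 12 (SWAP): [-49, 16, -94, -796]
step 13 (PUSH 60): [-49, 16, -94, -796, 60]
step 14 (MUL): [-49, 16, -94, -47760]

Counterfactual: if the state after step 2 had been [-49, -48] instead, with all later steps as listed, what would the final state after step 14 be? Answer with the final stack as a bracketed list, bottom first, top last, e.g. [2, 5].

[-49, 16, -94, -46860]

state after step 2 := [-49, -48]
step 3 (PUSH -27): [-49, -48, -27]
step 4 (PUSH 42): [-49, -48, -27, 42]
step 5 (ADD): [-49, -48, 15]
step 6 (MUL): [-49, -720]
step 7 (PUSH 16): [-49, -720, 16]
step 8 (SWAP): [-49, 16, -720]
step 9 (PUSH 61): [-49, 16, -720, 61]
step 10 (SUB): [-49, 16, -781]
step 11 (PUSH -94): [-49, 16, -781, -94]
step 12 (SWAP): [-49, 16, -94, -781]
step 13 (PUSH 60): [-49, 16, -94, -781, 60]
step 14 (MUL): [-49, 16, -94, -46860]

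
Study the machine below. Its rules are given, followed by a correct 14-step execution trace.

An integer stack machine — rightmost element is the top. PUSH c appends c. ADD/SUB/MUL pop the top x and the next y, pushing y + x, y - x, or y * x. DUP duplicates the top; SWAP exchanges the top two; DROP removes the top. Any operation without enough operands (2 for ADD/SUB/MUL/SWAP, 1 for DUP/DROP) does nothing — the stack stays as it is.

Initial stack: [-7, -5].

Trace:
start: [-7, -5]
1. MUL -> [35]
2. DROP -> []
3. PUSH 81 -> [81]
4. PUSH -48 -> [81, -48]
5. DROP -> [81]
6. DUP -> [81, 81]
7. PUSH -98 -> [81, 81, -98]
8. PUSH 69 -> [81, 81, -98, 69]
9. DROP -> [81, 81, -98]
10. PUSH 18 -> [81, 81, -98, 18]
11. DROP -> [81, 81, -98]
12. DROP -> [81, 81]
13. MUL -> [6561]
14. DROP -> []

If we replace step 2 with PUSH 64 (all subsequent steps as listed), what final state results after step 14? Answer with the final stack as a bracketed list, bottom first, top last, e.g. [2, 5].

[35, 64]

(re-executing from step 2 with the substitution; state before step 2: [35])
2. PUSH 64 -> [35, 64]
3. PUSH 81 -> [35, 64, 81]
4. PUSH -48 -> [35, 64, 81, -48]
5. DROP -> [35, 64, 81]
6. DUP -> [35, 64, 81, 81]
7. PUSH -98 -> [35, 64, 81, 81, -98]
8. PUSH 69 -> [35, 64, 81, 81, -98, 69]
9. DROP -> [35, 64, 81, 81, -98]
10. PUSH 18 -> [35, 64, 81, 81, -98, 18]
11. DROP -> [35, 64, 81, 81, -98]
12. DROP -> [35, 64, 81, 81]
13. MUL -> [35, 64, 6561]
14. DROP -> [35, 64]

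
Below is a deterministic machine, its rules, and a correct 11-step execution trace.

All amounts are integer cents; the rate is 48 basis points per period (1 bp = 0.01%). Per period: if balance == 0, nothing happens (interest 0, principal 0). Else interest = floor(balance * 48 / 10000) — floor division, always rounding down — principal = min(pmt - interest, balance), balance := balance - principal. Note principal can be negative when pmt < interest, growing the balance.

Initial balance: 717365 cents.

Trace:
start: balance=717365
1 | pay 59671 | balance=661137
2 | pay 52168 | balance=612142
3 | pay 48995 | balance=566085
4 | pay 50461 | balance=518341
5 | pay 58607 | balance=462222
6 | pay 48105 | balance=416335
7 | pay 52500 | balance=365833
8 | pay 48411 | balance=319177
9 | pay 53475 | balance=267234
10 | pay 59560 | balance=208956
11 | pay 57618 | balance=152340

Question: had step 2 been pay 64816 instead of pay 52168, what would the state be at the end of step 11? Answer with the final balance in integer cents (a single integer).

139134

(re-executing from step 2 with the substitution; state before step 2: balance=661137)
2 | pay 64816 | balance=599494
3 | pay 48995 | balance=553376
4 | pay 50461 | balance=505571
5 | pay 58607 | balance=449390
6 | pay 48105 | balance=403442
7 | pay 52500 | balance=352878
8 | pay 48411 | balance=306160
9 | pay 53475 | balance=254154
10 | pay 59560 | balance=195813
11 | pay 57618 | balance=139134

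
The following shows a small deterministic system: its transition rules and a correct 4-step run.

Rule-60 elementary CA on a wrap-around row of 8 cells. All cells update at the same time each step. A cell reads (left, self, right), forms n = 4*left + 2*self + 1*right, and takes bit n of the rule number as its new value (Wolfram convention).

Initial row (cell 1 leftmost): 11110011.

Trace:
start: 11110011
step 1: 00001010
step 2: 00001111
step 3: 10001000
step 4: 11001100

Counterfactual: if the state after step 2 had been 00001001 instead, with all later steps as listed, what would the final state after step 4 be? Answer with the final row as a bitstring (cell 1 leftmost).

01001011

state after step 2 := 00001001
step 3: 10001101
step 4: 01001011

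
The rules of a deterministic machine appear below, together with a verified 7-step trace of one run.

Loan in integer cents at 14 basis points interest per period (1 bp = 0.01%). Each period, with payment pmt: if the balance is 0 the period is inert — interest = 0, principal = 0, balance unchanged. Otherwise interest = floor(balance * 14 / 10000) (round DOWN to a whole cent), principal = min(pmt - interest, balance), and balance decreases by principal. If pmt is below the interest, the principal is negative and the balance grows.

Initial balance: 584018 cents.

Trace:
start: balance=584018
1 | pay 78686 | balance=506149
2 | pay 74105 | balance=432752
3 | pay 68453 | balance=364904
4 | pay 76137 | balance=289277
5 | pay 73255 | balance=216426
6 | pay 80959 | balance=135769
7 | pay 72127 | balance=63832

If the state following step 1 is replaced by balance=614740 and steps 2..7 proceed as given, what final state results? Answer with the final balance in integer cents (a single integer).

173340

state after step 1 := balance=614740
2 | pay 74105 | balance=541495
3 | pay 68453 | balance=473800
4 | pay 76137 | balance=398326
5 | pay 73255 | balance=325628
6 | pay 80959 | balance=245124
7 | pay 72127 | balance=173340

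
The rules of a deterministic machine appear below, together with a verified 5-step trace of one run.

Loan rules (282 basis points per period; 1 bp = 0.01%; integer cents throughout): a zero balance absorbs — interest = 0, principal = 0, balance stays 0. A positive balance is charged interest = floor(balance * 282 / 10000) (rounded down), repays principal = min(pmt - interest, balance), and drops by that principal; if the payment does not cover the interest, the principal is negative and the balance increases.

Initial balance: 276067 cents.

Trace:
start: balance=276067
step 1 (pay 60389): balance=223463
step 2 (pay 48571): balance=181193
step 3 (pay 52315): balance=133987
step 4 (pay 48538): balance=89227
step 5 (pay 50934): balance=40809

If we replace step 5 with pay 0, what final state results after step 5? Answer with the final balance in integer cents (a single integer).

91743

(re-executing from step 5 with the substitution; state before step 5: balance=89227)
step 5 (pay 0): balance=91743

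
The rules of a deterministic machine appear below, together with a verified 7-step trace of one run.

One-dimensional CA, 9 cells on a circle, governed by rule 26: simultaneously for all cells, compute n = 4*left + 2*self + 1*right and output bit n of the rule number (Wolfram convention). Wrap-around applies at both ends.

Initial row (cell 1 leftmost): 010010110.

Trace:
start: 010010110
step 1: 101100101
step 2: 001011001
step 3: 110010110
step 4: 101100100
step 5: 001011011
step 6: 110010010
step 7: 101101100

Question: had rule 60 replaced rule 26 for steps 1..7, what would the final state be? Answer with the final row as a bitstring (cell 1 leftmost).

(re-executing steps 1..7 under rule 60; state before step 1: 010010110)
step 1: 011011101
step 2: 110110011
step 3: 001101010
step 4: 001011111
step 5: 101110000
step 6: 111001000
step 7: 100101100

100101100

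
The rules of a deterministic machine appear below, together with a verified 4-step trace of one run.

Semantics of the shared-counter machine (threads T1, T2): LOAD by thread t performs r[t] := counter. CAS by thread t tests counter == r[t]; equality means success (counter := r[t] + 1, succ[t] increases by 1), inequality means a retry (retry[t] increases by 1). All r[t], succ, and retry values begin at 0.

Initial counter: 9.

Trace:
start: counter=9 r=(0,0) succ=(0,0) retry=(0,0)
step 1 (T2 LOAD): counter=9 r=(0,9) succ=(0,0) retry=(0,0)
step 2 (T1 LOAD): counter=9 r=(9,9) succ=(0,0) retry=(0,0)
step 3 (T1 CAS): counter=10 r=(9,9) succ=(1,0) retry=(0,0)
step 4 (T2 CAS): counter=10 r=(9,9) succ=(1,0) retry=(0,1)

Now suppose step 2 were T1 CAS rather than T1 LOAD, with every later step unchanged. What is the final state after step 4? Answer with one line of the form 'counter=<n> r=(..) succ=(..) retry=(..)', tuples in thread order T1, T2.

counter=10 r=(0,9) succ=(0,1) retry=(2,0)

(re-executing from step 2 with the substitution; state before step 2: counter=9 r=(0,9) succ=(0,0) retry=(0,0))
step 2 (T1 CAS): counter=9 r=(0,9) succ=(0,0) retry=(1,0)
step 3 (T1 CAS): counter=9 r=(0,9) succ=(0,0) retry=(2,0)
step 4 (T2 CAS): counter=10 r=(0,9) succ=(0,1) retry=(2,0)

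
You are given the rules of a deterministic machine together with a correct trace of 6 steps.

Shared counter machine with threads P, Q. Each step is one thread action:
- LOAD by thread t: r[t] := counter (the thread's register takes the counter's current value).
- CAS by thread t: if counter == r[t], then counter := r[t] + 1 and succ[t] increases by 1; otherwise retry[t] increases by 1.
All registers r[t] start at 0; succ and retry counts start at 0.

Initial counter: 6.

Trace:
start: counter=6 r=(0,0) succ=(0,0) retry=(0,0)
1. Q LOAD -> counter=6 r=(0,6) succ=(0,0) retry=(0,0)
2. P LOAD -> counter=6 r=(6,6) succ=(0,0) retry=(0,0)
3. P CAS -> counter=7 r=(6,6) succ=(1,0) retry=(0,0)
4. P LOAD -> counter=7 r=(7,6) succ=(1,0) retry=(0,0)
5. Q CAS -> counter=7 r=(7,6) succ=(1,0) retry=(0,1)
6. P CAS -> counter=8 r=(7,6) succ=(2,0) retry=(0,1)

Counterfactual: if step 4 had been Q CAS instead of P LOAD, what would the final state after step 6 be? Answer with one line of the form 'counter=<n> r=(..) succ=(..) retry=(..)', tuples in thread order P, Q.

counter=7 r=(6,6) succ=(1,0) retry=(1,2)

(re-executing from step 4 with the substitution; state before step 4: counter=7 r=(6,6) succ=(1,0) retry=(0,0))
4. Q CAS -> counter=7 r=(6,6) succ=(1,0) retry=(0,1)
5. Q CAS -> counter=7 r=(6,6) succ=(1,0) retry=(0,2)
6. P CAS -> counter=7 r=(6,6) succ=(1,0) retry=(1,2)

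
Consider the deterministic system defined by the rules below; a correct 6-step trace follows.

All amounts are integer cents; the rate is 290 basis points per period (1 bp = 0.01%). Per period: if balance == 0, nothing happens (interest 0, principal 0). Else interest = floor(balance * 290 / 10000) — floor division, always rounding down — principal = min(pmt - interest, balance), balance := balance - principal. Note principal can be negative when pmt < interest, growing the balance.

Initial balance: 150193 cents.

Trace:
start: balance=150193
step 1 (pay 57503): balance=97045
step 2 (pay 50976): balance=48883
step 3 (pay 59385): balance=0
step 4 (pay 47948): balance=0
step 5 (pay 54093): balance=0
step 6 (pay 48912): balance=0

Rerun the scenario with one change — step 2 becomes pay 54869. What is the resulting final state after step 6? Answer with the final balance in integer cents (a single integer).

0

(re-executing from step 2 with the substitution; state before step 2: balance=97045)
step 2 (pay 54869): balance=44990
step 3 (pay 59385): balance=0
step 4 (pay 47948): balance=0
step 5 (pay 54093): balance=0
step 6 (pay 48912): balance=0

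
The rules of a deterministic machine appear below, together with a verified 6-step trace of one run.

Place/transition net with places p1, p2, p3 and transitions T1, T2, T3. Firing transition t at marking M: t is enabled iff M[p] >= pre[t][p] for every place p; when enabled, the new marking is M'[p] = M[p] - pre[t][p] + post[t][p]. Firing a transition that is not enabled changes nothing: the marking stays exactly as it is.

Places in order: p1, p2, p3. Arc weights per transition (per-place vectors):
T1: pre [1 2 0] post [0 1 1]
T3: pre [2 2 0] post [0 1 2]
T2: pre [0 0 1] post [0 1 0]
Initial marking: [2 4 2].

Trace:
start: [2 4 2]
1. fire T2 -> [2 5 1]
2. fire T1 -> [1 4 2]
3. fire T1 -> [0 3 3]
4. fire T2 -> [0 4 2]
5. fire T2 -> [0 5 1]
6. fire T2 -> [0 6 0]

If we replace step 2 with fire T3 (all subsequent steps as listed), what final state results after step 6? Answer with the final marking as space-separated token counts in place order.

(re-executing from step 2 with the substitution; state before step 2: [2 5 1])
2. fire T3 -> [0 4 3]
3. fire T1 -> [0 4 3]
4. fire T2 -> [0 5 2]
5. fire T2 -> [0 6 1]
6. fire T2 -> [0 7 0]

0 7 0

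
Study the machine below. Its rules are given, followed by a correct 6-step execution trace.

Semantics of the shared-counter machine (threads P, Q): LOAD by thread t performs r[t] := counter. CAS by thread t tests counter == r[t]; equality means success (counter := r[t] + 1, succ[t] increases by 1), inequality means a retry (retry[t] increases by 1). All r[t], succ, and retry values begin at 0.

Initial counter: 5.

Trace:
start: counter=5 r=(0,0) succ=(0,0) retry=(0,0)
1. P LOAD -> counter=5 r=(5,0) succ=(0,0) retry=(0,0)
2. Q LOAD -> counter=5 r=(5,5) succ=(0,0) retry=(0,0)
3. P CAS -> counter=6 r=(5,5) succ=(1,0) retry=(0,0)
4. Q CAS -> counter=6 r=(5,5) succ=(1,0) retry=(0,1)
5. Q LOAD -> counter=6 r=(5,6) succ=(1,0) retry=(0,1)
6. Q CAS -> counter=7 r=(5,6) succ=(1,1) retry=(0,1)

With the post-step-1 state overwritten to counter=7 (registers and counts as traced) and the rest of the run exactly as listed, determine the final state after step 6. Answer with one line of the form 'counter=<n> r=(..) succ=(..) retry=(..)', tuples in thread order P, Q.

counter=9 r=(5,8) succ=(0,2) retry=(1,0)

state after step 1 := counter=7 r=(5,0) succ=(0,0) retry=(0,0)
2. Q LOAD -> counter=7 r=(5,7) succ=(0,0) retry=(0,0)
3. P CAS -> counter=7 r=(5,7) succ=(0,0) retry=(1,0)
4. Q CAS -> counter=8 r=(5,7) succ=(0,1) retry=(1,0)
5. Q LOAD -> counter=8 r=(5,8) succ=(0,1) retry=(1,0)
6. Q CAS -> counter=9 r=(5,8) succ=(0,2) retry=(1,0)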